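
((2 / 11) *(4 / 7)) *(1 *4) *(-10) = -320 / 77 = -4.16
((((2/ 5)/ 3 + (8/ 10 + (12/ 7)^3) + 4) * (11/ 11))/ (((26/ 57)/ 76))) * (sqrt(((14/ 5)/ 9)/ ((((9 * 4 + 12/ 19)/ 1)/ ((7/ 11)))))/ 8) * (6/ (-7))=-9260011 * sqrt(90915)/ 213363150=-13.09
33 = 33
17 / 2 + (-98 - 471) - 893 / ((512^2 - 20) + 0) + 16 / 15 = -115769839 / 206940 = -559.44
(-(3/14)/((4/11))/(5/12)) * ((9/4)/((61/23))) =-20493/17080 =-1.20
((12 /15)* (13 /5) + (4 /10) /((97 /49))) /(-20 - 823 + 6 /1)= -5534 /2029725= -0.00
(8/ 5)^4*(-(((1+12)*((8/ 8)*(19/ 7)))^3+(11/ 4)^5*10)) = -63933157128/ 214375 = -298230.47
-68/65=-1.05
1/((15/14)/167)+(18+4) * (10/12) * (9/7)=18841/105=179.44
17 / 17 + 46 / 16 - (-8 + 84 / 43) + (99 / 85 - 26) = -436079 / 29240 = -14.91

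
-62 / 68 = -31 / 34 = -0.91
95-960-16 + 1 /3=-2642 /3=-880.67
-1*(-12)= 12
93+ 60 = 153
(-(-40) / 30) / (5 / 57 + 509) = 38 / 14509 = 0.00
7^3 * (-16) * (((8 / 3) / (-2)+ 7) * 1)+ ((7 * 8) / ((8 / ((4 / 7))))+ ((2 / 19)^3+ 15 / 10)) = -1279608133 / 41154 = -31093.17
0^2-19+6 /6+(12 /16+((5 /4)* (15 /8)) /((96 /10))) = -8707 /512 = -17.01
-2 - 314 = -316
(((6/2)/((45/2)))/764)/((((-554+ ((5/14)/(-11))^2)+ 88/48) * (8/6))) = -0.00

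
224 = 224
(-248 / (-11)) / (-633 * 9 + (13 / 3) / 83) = -15438 / 3900985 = -0.00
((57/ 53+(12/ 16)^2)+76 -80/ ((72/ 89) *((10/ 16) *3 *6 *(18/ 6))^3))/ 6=12.94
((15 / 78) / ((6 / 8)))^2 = 100 / 1521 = 0.07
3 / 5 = 0.60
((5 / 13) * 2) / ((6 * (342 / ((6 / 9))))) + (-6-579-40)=-12504370 / 20007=-625.00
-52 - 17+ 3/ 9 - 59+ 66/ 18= -124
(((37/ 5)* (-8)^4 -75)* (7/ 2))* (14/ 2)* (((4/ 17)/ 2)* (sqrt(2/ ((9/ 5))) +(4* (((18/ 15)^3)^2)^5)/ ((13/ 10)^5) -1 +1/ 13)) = 7407673* sqrt(10)/ 255 +16066285226138666965027902604788/ 723506510257720947265625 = 22298000.96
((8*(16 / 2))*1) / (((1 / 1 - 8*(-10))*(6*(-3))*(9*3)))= -32 / 19683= -0.00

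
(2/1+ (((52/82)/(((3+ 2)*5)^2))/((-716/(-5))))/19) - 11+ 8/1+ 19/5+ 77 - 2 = 2712127463/34860250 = 77.80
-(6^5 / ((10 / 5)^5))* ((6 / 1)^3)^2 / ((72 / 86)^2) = -16175052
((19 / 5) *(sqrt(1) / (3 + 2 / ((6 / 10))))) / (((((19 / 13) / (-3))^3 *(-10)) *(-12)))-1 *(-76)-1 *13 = 62.96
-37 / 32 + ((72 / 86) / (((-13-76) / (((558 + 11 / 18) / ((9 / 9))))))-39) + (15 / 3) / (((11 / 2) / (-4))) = -66071925 / 1347104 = -49.05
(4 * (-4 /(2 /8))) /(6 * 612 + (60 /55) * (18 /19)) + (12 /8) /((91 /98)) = 996691 /623727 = 1.60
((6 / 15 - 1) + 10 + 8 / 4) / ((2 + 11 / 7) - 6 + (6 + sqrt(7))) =665 / 94 - 931* sqrt(7) / 470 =1.83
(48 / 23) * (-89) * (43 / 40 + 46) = -1005522 / 115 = -8743.67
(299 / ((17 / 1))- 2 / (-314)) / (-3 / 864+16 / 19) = 256965120 / 12248041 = 20.98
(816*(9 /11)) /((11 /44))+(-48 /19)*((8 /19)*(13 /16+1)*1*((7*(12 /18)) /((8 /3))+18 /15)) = 52910754 /19855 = 2664.86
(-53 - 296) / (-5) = 349 / 5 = 69.80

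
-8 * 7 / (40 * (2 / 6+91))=-21 / 1370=-0.02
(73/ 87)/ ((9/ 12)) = 292/ 261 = 1.12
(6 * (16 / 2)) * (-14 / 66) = -112 / 11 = -10.18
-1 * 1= -1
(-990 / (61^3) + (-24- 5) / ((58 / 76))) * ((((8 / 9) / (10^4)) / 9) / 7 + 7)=-3056934338662 / 11490913125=-266.03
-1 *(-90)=90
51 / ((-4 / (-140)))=1785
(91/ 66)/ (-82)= -91/ 5412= -0.02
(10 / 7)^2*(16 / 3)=10.88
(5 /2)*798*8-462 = 15498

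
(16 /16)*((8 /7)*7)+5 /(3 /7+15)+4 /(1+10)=10321 /1188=8.69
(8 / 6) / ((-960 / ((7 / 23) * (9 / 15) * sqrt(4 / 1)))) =-7 / 13800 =-0.00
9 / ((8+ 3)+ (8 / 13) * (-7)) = 39 / 29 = 1.34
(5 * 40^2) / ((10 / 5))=4000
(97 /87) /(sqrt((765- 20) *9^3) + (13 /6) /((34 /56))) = -300118 /40964906449 + 2270673 *sqrt(745) /40964906449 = 0.00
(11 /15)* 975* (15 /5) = 2145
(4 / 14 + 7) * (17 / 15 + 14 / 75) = 1683 / 175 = 9.62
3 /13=0.23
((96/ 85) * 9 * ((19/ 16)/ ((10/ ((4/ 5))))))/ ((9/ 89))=20292/ 2125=9.55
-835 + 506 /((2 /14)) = 2707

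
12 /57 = 4 /19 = 0.21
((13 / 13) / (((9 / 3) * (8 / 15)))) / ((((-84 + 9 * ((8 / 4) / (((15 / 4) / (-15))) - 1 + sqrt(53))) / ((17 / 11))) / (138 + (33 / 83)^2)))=-134834225 / 140425376 - 80900535 * sqrt(53) / 1544679136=-1.34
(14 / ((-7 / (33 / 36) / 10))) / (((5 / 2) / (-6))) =44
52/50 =26/25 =1.04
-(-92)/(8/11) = 253/2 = 126.50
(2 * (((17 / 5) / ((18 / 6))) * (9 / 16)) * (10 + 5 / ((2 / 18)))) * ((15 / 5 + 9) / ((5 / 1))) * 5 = 1683 / 2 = 841.50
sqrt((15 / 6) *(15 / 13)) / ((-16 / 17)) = -85 *sqrt(78) / 416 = -1.80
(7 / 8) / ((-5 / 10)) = -7 / 4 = -1.75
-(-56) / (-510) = -28 / 255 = -0.11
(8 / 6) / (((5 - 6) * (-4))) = 1 / 3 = 0.33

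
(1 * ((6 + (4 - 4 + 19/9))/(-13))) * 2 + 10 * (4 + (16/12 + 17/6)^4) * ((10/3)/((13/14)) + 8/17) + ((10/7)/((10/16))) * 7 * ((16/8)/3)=1332908921/107406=12410.00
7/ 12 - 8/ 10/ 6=9/ 20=0.45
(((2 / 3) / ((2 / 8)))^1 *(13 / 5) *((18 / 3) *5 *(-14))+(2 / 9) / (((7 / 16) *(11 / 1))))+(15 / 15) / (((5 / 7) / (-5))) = -2022835 / 693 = -2918.95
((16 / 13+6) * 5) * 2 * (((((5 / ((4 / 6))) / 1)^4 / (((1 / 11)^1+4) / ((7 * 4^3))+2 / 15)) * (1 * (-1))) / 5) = -43970850000 / 136903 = -321182.52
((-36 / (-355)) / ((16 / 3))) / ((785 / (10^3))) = 270 / 11147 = 0.02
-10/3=-3.33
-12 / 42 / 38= -1 / 133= -0.01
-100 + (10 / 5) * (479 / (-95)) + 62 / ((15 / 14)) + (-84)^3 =-168935522 / 285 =-592756.22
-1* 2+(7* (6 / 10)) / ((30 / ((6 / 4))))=-179 / 100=-1.79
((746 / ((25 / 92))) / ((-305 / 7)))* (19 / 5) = -9128056 / 38125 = -239.42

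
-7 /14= -1 /2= -0.50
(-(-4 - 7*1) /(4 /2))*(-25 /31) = -275 /62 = -4.44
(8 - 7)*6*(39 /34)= 6.88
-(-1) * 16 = 16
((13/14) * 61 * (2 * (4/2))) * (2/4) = 793/7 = 113.29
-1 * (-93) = 93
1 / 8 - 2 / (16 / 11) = -5 / 4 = -1.25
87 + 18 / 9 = 89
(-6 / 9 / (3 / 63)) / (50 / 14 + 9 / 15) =-245 / 73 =-3.36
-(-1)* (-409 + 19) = -390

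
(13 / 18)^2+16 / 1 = 5353 / 324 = 16.52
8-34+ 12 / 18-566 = -1774 / 3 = -591.33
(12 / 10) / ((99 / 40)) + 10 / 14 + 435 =100762 / 231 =436.20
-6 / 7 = -0.86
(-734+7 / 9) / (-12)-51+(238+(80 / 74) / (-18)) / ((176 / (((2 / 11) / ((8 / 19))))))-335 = -1254489455 / 3868128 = -324.31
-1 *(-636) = 636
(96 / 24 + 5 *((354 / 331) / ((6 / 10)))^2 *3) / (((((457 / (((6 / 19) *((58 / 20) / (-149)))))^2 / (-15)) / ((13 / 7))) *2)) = -835352745552 / 6418538798794959515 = -0.00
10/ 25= 2/ 5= 0.40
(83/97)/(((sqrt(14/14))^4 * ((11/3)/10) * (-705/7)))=-1162/50149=-0.02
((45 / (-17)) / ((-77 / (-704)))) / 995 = -576 / 23681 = -0.02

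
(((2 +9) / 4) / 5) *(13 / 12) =143 / 240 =0.60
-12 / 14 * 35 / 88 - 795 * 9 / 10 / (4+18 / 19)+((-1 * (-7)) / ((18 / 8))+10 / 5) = -650732 / 4653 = -139.85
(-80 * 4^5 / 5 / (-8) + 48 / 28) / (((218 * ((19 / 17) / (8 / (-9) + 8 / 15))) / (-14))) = 3902656 / 93195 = 41.88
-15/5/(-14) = 3/14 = 0.21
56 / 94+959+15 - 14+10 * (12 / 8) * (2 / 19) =859222 / 893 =962.17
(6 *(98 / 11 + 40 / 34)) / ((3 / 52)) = 196144 / 187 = 1048.90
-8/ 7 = -1.14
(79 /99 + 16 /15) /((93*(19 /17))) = 15691 /874665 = 0.02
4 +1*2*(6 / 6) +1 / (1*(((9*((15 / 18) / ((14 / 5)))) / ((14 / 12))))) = 1448 / 225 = 6.44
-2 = -2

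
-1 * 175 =-175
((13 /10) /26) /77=1 /1540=0.00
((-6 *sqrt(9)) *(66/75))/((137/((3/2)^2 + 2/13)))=-0.28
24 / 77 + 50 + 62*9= 46840 / 77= 608.31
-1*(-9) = 9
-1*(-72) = 72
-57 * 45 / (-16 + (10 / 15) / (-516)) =397062 / 2477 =160.30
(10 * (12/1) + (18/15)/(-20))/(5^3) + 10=10.96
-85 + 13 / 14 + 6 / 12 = -585 / 7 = -83.57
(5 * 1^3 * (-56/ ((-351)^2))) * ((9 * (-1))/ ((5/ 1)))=56/ 13689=0.00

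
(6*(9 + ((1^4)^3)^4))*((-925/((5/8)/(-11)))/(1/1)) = 976800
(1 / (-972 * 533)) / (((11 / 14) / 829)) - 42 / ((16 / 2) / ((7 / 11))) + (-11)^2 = 670508257 / 5698836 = 117.66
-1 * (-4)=4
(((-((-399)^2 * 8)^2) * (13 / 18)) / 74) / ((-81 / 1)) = 65083349968 / 333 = 195445495.40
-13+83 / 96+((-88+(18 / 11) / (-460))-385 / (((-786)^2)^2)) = -96697187527323409 / 965629900968480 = -100.14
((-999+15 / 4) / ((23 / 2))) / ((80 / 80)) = -3981 / 46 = -86.54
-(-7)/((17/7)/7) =343/17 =20.18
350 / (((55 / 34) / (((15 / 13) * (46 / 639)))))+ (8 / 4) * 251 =519.97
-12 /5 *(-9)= 108 /5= 21.60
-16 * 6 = -96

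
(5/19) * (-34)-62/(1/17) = -20196/19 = -1062.95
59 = 59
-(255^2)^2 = -4228250625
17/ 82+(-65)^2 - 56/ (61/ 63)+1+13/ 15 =312817921/ 75030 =4169.24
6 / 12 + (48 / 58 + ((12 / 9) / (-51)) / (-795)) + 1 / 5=10777093 / 7054830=1.53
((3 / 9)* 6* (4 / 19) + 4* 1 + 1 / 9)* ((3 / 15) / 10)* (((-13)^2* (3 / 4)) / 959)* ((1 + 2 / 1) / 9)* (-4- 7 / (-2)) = -0.00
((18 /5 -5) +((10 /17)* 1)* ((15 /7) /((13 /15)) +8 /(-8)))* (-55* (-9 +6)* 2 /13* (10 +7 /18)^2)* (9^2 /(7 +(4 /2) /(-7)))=-280280649 /15886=-17643.25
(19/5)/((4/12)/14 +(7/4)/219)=38836/325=119.50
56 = 56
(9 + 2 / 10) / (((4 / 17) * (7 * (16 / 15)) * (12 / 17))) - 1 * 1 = 5751 / 896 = 6.42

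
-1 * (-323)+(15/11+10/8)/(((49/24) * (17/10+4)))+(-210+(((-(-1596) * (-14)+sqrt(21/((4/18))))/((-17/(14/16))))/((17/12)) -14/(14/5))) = 2722968284/2959649 -63 * sqrt(42)/1156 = 919.68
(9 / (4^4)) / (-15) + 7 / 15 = 1783 / 3840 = 0.46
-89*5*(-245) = 109025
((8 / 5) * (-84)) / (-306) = 112 / 255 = 0.44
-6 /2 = -3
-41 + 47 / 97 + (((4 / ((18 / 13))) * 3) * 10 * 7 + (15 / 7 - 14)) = 1129097 / 2037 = 554.29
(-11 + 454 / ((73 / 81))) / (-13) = -2767 / 73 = -37.90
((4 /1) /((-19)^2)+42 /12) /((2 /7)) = 17745 /1444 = 12.29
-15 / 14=-1.07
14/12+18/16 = 55/24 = 2.29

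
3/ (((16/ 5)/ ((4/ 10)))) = 3/ 8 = 0.38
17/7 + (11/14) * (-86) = -456/7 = -65.14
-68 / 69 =-0.99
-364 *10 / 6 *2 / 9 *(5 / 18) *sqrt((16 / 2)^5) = -1164800 *sqrt(2) / 243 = -6778.91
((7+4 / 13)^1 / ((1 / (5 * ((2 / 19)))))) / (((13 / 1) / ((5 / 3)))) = 0.49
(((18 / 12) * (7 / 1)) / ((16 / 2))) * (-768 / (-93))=336 / 31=10.84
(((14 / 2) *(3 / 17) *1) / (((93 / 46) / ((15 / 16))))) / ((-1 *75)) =-161 / 21080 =-0.01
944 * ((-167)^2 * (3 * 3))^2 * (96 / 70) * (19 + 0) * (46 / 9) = 277225425252997632 / 35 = 7920726435799932.34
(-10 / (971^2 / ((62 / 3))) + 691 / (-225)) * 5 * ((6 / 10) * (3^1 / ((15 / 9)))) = -1954648893 / 117855125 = -16.59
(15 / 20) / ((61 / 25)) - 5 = -1145 / 244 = -4.69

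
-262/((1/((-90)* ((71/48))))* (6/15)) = 697575/8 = 87196.88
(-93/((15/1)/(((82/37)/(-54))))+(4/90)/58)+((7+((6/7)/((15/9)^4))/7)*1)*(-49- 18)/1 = -416831006827/887236875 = -469.81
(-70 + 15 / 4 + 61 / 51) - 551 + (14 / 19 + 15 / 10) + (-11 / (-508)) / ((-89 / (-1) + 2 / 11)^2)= -48463326466591 / 78954021162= -613.82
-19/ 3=-6.33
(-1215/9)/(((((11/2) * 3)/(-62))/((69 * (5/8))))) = 481275/22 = 21876.14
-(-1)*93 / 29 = 93 / 29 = 3.21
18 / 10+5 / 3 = 52 / 15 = 3.47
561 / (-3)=-187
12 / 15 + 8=8.80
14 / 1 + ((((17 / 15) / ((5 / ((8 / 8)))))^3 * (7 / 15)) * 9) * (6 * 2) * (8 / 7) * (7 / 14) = 3359858 / 234375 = 14.34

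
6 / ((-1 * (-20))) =3 / 10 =0.30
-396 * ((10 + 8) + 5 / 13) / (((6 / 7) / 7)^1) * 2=-1545852 / 13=-118911.69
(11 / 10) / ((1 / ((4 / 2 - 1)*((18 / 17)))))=99 / 85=1.16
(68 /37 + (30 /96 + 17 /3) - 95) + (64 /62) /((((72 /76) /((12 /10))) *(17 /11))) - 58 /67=-9113950471 /104514640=-87.20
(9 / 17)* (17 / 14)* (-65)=-585 / 14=-41.79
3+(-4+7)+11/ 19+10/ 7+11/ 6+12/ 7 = 9221/ 798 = 11.56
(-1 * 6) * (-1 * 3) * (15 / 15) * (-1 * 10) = -180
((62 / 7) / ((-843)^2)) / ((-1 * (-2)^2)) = -0.00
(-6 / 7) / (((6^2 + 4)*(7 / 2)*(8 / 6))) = -9 / 1960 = -0.00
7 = 7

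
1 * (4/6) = 2/3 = 0.67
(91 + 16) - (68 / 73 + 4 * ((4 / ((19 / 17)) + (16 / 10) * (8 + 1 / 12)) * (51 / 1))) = -22624999 / 6935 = -3262.44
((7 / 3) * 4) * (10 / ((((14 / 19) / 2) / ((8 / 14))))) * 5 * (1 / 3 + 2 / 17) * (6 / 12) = 174800 / 1071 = 163.21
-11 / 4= -2.75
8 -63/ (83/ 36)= -1604/ 83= -19.33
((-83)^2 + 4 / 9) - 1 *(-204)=63841 / 9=7093.44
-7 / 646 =-0.01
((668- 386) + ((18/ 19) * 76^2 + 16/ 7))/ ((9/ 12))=161176/ 21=7675.05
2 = 2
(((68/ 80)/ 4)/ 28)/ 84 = 0.00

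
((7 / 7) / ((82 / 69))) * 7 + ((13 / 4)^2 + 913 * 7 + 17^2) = 4392873 / 656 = 6696.45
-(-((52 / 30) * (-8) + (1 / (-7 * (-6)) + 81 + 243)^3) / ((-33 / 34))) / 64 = -214238436844909 / 391184640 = -547665.77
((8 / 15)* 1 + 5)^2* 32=220448 / 225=979.77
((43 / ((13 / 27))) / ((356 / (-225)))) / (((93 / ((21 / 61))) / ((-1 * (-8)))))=-3657150 / 2187887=-1.67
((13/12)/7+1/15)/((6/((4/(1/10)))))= 31/21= 1.48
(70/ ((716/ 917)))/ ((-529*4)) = -32095/ 757528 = -0.04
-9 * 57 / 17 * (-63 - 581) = 330372 / 17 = 19433.65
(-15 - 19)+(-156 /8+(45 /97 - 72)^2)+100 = 97174479 /18818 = 5163.91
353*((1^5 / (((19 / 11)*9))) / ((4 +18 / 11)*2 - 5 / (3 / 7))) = -42713 / 741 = -57.64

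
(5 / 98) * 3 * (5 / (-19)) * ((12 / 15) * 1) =-0.03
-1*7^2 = -49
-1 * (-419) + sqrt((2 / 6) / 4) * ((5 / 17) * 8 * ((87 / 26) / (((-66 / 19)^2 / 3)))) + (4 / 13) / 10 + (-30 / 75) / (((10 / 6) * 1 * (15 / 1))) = 52345 * sqrt(3) / 160446 + 680899 / 1625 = 419.58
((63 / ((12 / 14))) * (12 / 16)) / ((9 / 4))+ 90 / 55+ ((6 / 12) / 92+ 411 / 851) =1993875 / 74888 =26.62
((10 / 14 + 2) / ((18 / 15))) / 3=95 / 126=0.75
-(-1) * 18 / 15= 6 / 5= 1.20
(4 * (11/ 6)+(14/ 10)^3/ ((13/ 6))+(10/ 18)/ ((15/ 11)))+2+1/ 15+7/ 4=2250589/ 175500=12.82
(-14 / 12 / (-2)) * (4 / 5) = 7 / 15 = 0.47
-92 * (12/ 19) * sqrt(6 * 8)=-4416 * sqrt(3)/ 19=-402.57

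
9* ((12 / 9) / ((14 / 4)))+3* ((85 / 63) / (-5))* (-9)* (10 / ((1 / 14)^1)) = 7164 / 7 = 1023.43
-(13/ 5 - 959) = 956.40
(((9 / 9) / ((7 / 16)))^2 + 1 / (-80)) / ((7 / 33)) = 674223 / 27440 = 24.57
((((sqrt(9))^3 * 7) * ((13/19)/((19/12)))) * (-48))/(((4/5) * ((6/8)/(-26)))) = 61326720/361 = 169880.11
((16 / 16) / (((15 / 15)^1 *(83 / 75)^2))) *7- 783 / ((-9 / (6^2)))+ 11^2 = 22449292 / 6889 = 3258.72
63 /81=7 /9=0.78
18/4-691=-1373/2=-686.50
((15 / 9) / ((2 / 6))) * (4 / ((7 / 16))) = 320 / 7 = 45.71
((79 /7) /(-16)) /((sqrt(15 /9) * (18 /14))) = -79 * sqrt(15) /720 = -0.42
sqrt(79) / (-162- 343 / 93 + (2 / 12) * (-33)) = -186 * sqrt(79) / 31841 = -0.05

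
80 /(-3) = -80 /3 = -26.67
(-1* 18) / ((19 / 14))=-252 / 19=-13.26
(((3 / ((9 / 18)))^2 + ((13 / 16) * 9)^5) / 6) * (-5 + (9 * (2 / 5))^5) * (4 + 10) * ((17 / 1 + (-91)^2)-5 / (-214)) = 170528906100337774591287 / 701235200000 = 243183608153.64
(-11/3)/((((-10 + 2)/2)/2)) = 11/6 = 1.83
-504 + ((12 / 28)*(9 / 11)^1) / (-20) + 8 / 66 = -2328001 / 4620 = -503.90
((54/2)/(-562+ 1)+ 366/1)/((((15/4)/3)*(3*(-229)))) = -91244/214115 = -0.43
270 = 270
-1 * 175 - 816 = -991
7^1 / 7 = 1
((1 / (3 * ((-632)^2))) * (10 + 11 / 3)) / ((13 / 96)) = 41 / 486798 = 0.00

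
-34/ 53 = -0.64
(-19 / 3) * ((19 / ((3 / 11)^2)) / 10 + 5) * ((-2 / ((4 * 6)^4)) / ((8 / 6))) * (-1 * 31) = -1619161 / 59719680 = -0.03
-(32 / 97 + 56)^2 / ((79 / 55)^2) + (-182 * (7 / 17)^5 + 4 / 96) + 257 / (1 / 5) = -510436814687549191 / 2001029539095192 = -255.09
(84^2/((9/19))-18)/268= 7439/134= 55.51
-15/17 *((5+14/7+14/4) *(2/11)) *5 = -1575/187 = -8.42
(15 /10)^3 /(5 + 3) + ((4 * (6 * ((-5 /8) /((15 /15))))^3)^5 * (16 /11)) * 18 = -3941045013427582311 /360448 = -10933740826492.54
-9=-9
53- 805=-752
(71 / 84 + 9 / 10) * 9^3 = 178119 / 140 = 1272.28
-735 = -735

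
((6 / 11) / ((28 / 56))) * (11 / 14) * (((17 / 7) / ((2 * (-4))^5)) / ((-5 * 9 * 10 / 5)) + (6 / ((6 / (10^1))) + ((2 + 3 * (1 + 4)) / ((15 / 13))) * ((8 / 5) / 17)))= 1175322709 / 120422400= 9.76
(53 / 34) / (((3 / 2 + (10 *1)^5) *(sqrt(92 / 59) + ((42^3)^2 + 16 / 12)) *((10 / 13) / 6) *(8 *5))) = 1506158748986931 / 2719828008688461977946725351800 - 18603 *sqrt(1357) / 5439656017376923955893450703600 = 0.00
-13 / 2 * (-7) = 91 / 2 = 45.50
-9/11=-0.82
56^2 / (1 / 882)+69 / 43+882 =2766835.60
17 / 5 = 3.40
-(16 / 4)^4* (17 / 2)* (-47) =102272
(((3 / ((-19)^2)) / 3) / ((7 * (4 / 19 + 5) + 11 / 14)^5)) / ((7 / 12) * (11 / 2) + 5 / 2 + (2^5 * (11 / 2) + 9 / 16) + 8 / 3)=59022957056 / 282964755652920324040409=0.00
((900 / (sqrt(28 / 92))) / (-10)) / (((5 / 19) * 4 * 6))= -25.83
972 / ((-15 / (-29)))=9396 / 5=1879.20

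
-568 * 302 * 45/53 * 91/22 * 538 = -188956338480/583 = -324110357.60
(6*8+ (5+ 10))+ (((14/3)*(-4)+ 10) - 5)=148/3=49.33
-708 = -708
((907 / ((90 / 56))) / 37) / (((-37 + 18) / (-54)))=152376 / 3515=43.35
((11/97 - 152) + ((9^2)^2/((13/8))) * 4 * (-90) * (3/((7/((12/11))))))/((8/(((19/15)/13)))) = -417990261189/50490440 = -8278.60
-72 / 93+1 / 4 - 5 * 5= -3165 / 124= -25.52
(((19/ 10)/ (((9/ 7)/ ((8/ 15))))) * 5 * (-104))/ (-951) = 55328/ 128385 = 0.43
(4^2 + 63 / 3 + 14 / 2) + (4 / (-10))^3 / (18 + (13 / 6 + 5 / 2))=93494 / 2125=44.00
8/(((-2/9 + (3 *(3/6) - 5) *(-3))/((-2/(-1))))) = 1.56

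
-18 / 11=-1.64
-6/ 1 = -6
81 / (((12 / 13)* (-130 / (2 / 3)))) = -0.45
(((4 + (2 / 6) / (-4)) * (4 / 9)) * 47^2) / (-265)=-103823 / 7155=-14.51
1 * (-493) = -493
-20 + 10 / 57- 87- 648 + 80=-38465 / 57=-674.82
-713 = -713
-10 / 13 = -0.77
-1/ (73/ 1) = -1/ 73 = -0.01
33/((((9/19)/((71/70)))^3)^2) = 66292497847549373411/20841167403000000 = 3180.84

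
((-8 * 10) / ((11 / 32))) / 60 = -128 / 33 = -3.88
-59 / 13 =-4.54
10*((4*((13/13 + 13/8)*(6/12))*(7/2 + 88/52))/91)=2025/676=3.00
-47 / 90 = -0.52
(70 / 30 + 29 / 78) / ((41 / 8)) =844 / 1599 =0.53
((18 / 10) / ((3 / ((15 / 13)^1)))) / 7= 9 / 91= 0.10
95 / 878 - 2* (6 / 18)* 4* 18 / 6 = -6929 / 878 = -7.89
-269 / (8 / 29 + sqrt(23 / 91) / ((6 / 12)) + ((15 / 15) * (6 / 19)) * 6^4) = -760908026606 / 1158437357321 + 81668669 * sqrt(2093) / 2316874714642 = -0.66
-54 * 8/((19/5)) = -2160/19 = -113.68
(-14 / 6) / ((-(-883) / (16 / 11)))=-0.00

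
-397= -397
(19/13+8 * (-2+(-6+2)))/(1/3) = -1815/13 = -139.62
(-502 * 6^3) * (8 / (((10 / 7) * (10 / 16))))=-24288768 / 25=-971550.72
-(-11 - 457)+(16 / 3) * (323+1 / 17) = 111740 / 51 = 2190.98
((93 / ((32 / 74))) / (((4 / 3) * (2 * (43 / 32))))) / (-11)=-10323 / 1892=-5.46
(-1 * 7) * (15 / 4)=-105 / 4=-26.25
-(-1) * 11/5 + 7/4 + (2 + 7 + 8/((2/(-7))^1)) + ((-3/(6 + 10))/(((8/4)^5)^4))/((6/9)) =-2524971053/167772160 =-15.05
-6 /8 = -0.75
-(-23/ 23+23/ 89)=0.74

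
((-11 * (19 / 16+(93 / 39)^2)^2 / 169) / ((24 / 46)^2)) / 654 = -2010328155011 / 116369808482304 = -0.02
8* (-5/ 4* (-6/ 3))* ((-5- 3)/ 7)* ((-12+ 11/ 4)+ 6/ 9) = 4120/ 21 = 196.19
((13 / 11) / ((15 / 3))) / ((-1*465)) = -13 / 25575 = -0.00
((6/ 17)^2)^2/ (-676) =-324/ 14115049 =-0.00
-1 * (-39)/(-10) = -39/10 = -3.90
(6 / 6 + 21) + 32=54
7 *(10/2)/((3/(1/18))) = 35/54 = 0.65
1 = 1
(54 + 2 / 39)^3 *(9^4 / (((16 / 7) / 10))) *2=19917101942640 / 2197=9065590324.37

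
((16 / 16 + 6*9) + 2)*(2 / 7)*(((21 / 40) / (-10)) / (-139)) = 171 / 27800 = 0.01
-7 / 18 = -0.39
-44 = -44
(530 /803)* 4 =2120 /803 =2.64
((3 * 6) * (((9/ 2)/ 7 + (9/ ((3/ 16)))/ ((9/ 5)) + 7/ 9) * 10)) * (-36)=-1274040/ 7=-182005.71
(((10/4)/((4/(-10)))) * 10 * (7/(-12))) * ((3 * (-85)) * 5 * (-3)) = 1115625/8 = 139453.12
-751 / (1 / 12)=-9012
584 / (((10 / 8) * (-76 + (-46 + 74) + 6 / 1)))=-1168 / 105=-11.12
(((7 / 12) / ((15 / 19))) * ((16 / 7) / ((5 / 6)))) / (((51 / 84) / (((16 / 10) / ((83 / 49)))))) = 1668352 / 529125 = 3.15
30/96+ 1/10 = 33/80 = 0.41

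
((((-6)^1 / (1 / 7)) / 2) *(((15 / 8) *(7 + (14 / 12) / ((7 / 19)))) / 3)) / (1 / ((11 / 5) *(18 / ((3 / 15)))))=-211365 / 8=-26420.62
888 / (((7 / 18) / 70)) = 159840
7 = 7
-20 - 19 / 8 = -179 / 8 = -22.38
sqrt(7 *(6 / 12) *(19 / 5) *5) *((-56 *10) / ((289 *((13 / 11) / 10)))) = -30800 *sqrt(266) / 3757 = -133.71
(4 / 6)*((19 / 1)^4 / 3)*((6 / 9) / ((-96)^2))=130321 / 62208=2.09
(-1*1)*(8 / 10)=-4 / 5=-0.80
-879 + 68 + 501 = -310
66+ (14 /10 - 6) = 307 /5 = 61.40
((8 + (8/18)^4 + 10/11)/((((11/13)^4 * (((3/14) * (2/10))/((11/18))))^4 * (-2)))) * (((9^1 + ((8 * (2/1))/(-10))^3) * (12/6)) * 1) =-3162352525191580737193736205010/120373254183671877620331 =-26271222.35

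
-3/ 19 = -0.16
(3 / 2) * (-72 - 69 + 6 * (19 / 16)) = -3213 / 16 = -200.81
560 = 560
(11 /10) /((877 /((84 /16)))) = 231 /35080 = 0.01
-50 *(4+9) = -650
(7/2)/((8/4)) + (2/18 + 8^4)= 147523/36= 4097.86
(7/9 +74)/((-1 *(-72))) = 673/648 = 1.04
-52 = -52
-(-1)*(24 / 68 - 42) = -41.65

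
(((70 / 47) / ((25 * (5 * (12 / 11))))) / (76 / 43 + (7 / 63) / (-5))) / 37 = 903 / 5338730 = 0.00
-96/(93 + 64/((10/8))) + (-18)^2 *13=3036372/721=4211.33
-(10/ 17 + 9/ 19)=-1.06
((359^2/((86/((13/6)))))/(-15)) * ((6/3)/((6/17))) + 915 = -7236401/23220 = -311.65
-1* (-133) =133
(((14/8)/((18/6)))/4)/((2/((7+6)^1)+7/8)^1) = 91/642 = 0.14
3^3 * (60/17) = 1620/17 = 95.29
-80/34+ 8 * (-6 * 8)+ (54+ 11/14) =-78913/238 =-331.57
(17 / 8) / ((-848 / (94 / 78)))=-799 / 264576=-0.00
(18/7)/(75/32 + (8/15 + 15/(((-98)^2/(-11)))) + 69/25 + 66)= 14817600/412702529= 0.04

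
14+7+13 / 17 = 370 / 17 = 21.76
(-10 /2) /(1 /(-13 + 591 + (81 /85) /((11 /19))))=-541969 /187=-2898.23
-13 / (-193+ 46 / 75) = 0.07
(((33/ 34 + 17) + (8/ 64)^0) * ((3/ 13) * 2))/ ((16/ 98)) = 94815/ 1768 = 53.63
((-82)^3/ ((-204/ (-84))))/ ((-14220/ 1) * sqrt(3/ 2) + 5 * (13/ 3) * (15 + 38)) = 7977743592/ 9241014275 + 49394853648 * sqrt(6)/ 9241014275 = 13.96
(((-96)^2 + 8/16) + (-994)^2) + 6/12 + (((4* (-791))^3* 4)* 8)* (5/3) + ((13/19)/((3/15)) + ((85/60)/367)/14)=-1689304333090.25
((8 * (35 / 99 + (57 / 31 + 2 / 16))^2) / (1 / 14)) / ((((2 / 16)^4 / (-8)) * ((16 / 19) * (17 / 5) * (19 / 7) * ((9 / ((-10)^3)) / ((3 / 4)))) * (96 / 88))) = 25376617440160000 / 131006403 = 193705169.05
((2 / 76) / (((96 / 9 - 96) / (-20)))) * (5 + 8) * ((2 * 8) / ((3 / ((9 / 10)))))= 117 / 304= 0.38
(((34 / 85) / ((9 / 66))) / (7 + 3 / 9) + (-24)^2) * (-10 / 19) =-5764 / 19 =-303.37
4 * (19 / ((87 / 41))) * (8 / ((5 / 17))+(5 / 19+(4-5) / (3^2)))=3835304 / 3915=979.64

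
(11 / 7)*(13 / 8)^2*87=161733 / 448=361.01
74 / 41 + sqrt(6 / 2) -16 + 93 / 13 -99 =-56520 / 533 + sqrt(3) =-104.31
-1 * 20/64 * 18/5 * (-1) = 9/8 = 1.12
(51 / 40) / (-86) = -0.01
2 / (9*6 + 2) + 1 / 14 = 3 / 28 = 0.11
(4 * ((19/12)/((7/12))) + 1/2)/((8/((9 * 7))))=1431/16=89.44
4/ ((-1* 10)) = -2/ 5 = -0.40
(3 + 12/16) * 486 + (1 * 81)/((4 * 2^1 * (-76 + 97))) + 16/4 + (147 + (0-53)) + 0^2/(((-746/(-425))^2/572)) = 107575/56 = 1920.98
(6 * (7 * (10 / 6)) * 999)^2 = 4890204900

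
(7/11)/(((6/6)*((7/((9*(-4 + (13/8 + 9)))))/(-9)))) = -4293/88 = -48.78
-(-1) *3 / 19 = 3 / 19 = 0.16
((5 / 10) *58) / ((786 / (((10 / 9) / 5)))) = 29 / 3537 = 0.01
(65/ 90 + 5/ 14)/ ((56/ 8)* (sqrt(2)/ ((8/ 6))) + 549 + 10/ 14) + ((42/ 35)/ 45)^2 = 1782060892/ 666198129375 -6664* sqrt(2)/ 355305669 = 0.00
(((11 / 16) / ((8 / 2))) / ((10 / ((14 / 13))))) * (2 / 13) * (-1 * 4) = -77 / 6760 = -0.01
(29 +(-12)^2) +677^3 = 310288906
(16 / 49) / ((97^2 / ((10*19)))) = 3040 / 461041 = 0.01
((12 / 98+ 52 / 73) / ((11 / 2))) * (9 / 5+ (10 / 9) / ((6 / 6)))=782332 / 1770615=0.44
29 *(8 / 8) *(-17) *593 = -292349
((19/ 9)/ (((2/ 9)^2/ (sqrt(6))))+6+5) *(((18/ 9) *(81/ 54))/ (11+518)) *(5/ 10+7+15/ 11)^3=22244625/ 512072+3803830875 *sqrt(6)/ 22531168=456.98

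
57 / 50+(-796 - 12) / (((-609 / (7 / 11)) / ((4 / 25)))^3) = 31224154541549 / 27389609156250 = 1.14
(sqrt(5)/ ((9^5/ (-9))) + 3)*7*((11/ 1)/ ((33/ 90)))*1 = 630 -70*sqrt(5)/ 2187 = 629.93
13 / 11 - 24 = -251 / 11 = -22.82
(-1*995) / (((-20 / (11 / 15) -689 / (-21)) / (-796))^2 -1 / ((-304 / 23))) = -319592648861640 / 24316753541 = -13142.90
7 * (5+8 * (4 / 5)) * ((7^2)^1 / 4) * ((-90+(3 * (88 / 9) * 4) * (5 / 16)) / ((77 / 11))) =-7448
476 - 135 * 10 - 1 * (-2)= -872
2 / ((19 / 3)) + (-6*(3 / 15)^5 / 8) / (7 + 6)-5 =-14462557 / 3087500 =-4.68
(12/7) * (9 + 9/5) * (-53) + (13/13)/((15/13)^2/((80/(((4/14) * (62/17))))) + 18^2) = -895182164804/912283785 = -981.25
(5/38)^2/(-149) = -25/215156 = -0.00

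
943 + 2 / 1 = 945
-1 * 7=-7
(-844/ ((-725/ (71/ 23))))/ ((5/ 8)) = 479392/ 83375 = 5.75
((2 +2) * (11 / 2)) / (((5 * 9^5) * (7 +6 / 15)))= 22 / 2184813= 0.00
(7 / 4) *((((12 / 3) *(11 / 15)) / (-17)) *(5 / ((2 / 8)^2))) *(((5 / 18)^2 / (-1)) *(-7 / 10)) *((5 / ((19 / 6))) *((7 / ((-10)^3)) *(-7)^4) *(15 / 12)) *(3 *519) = 1567202329 / 23256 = 67389.16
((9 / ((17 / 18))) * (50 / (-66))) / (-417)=450 / 25993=0.02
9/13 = 0.69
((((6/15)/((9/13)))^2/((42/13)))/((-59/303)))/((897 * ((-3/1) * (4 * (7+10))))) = 17069/5886055350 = 0.00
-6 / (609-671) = 3 / 31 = 0.10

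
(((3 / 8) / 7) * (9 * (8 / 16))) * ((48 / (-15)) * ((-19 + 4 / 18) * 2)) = 1014 / 35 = 28.97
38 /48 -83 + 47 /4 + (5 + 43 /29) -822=-616639 /696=-885.98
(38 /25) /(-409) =-38 /10225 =-0.00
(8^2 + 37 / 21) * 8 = 11048 / 21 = 526.10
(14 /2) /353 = 7 /353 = 0.02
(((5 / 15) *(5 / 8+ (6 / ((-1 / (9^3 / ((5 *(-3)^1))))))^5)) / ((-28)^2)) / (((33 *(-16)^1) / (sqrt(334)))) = -52708129816245769 *sqrt(334) / 31046400000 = -31026986.14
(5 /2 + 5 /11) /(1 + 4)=0.59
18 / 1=18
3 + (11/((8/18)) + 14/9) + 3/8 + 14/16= 275/9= 30.56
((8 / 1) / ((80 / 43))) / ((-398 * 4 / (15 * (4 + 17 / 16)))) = -10449 / 50944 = -0.21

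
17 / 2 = 8.50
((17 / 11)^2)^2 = 83521 / 14641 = 5.70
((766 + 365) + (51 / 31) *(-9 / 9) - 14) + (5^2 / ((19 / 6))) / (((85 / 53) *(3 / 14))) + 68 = 12078952 / 10013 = 1206.33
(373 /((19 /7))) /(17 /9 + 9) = 3357 /266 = 12.62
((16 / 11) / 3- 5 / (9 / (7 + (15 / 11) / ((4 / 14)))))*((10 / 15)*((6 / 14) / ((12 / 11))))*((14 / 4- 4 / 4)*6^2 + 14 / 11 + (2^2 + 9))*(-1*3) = 125023 / 252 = 496.12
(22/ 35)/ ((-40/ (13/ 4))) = -143/ 2800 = -0.05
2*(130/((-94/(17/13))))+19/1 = 723/47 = 15.38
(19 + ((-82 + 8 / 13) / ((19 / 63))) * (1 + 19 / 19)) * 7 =-900305 / 247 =-3644.96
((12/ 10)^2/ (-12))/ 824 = -3/ 20600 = -0.00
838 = 838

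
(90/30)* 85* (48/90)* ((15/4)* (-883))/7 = -450330/7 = -64332.86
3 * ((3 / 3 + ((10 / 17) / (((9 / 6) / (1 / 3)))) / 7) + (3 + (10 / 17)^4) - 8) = -11.58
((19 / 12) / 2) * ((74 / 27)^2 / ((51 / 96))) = 416176 / 37179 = 11.19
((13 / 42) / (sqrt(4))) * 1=13 / 84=0.15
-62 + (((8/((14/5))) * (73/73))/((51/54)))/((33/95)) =-53.29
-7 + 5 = -2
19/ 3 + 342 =1045/ 3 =348.33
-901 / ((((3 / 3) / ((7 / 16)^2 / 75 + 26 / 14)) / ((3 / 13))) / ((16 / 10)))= -225198643 / 364000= -618.68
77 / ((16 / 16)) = 77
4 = 4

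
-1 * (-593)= 593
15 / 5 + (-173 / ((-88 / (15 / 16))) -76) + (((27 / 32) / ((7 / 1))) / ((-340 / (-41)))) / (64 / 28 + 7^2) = -1528627579 / 21482560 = -71.16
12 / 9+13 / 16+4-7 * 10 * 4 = -13145 / 48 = -273.85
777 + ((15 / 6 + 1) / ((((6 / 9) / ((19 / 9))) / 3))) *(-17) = 847 / 4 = 211.75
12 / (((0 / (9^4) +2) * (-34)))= -3 / 17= -0.18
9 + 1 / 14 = 127 / 14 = 9.07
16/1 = 16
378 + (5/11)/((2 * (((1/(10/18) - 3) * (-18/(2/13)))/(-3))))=1945919/5148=378.00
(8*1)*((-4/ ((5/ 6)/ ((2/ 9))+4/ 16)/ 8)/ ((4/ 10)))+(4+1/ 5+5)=67/ 10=6.70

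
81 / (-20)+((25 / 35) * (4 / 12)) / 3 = -5003 / 1260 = -3.97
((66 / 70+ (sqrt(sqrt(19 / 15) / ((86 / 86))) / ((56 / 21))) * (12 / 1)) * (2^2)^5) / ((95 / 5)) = 33792 / 665+ 1536 * 15^(3 / 4) * 19^(1 / 4) / 95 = 308.11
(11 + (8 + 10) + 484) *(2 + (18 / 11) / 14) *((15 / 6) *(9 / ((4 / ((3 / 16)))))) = 11288565 / 9856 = 1145.35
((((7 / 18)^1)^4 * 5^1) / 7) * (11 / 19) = 18865 / 1994544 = 0.01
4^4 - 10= 246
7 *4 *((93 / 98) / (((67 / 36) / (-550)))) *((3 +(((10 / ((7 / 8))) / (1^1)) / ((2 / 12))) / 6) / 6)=-61993800 / 3283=-18883.28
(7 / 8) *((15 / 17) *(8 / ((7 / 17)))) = 15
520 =520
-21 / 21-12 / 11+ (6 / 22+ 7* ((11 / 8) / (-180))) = -29647 / 15840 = -1.87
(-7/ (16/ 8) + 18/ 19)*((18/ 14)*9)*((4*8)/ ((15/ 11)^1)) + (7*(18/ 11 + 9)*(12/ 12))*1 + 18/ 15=-4516971/ 7315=-617.49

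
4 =4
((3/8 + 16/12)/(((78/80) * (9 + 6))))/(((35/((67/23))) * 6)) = 0.00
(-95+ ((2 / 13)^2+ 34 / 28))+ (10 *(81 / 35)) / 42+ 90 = -53181 / 16562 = -3.21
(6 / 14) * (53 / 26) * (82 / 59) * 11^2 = 788799 / 5369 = 146.92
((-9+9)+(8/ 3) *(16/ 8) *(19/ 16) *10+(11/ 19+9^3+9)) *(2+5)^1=319963/ 57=5613.39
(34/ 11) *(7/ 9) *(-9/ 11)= -238/ 121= -1.97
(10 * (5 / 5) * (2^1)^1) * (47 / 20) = 47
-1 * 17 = -17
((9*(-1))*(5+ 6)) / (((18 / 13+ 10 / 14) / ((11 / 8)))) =-99099 / 1528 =-64.86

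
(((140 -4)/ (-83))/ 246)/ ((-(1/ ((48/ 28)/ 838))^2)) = 816/ 29274270067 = 0.00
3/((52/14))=21/26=0.81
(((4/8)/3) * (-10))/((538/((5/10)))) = -0.00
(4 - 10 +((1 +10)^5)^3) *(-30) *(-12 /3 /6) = 83544963388312900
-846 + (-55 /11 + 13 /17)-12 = -862.24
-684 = -684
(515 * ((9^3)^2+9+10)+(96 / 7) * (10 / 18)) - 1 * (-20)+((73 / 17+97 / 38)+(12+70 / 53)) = 196791153054635 / 718998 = 273701947.79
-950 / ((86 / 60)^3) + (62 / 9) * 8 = -191414528 / 715563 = -267.50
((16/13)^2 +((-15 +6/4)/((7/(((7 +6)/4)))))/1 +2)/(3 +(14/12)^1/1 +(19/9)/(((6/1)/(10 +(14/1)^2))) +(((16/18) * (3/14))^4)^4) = -5324781032036418247057665/148247396104606778542833764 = -0.04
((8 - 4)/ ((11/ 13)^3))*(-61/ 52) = -10309/ 1331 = -7.75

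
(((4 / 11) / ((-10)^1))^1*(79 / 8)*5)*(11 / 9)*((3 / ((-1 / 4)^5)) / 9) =20224 / 27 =749.04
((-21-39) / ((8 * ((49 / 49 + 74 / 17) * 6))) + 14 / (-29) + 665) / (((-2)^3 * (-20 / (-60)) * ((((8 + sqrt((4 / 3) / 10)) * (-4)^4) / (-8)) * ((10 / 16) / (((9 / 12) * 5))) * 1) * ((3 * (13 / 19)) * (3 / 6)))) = 5995413045 / 1051715392-399694203 * sqrt(30) / 8413723136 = 5.44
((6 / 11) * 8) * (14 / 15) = 224 / 55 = 4.07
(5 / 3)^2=25 / 9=2.78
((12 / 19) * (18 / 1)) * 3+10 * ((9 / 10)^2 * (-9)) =-7371 / 190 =-38.79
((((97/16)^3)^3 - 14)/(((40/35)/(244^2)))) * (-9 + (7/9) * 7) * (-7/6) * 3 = 138611993279679588276377/19327352832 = 7171804358545.26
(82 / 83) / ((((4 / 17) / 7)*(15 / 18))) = 14637 / 415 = 35.27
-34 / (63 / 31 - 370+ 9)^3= 506447 / 689003384576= 0.00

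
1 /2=0.50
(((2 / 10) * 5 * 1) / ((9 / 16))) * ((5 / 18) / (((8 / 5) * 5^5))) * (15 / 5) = 1 / 3375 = 0.00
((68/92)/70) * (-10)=-17/161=-0.11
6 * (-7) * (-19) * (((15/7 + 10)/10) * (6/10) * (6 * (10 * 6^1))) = 209304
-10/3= -3.33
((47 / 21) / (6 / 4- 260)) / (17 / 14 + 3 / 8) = -0.01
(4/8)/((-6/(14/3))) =-7/18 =-0.39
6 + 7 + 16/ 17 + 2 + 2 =305/ 17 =17.94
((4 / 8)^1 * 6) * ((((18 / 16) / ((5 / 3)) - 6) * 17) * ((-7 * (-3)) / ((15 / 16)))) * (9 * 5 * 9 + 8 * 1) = -62809866 / 25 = -2512394.64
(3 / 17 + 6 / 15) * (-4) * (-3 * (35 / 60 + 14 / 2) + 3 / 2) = 49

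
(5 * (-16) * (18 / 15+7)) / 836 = -0.78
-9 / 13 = -0.69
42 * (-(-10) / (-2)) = -210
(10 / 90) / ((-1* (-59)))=1 / 531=0.00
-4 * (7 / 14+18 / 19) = -110 / 19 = -5.79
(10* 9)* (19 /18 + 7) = 725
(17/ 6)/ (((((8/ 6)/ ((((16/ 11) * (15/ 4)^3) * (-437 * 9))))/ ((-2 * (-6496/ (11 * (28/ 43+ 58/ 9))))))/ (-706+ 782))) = -1347309090886500/ 166133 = -8109822195.99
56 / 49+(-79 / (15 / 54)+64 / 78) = -385526 / 1365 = -282.44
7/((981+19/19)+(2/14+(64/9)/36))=3969/556987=0.01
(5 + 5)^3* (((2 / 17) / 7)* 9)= 18000 / 119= 151.26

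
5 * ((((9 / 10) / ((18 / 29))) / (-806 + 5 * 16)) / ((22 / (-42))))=0.02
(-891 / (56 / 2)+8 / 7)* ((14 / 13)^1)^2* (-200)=1202600 / 169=7115.98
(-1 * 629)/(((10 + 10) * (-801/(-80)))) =-2516/801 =-3.14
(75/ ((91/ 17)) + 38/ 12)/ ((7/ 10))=46895/ 1911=24.54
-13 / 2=-6.50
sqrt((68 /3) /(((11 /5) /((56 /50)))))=4 * sqrt(19635) /165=3.40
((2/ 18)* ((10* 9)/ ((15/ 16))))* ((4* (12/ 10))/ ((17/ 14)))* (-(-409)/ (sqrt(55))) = 1465856* sqrt(55)/ 4675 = 2325.36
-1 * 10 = -10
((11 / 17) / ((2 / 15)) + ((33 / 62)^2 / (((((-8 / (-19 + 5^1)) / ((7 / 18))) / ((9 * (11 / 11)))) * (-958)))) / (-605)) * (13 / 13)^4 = 12152429097 / 2504135360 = 4.85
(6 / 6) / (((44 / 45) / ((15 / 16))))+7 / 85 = 62303 / 59840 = 1.04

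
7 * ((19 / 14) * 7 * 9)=598.50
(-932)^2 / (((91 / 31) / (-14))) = -53854688 / 13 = -4142668.31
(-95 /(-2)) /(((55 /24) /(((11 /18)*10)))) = 380 /3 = 126.67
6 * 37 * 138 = 30636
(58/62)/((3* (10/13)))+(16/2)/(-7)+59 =379289/6510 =58.26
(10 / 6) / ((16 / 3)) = 5 / 16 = 0.31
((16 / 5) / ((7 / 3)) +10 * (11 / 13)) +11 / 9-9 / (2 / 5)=-93733 / 8190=-11.44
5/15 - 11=-32/3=-10.67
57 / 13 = 4.38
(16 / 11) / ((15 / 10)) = 32 / 33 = 0.97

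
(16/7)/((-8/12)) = -24/7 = -3.43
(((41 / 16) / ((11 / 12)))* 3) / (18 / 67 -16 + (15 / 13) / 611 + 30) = 196374789 / 334158572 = 0.59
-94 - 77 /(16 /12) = -607 /4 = -151.75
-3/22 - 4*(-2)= 173/22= 7.86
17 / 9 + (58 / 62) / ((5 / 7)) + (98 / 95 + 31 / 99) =264923 / 58311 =4.54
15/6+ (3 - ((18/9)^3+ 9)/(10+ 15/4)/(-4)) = 639/110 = 5.81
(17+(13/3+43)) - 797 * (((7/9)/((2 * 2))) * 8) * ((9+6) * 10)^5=-282436874999807/3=-94145624999935.67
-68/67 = -1.01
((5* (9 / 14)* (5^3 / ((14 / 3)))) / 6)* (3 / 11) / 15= 1125 / 4312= 0.26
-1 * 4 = -4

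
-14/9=-1.56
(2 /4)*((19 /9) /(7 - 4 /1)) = 19 /54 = 0.35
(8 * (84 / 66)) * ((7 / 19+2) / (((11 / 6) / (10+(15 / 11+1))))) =4112640 / 25289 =162.63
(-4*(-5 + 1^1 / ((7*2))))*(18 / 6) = 414 / 7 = 59.14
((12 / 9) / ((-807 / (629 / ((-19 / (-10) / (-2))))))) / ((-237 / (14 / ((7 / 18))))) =-0.17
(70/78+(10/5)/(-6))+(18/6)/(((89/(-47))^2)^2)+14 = 36208515565/2446947399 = 14.80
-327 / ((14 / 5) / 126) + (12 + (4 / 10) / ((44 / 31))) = -1617299 / 110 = -14702.72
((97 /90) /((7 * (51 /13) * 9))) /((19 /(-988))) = -32786 /144585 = -0.23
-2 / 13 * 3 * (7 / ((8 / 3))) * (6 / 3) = -63 / 26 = -2.42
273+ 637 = 910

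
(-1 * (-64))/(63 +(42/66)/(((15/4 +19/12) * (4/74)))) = 22528/22953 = 0.98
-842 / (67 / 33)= -27786 / 67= -414.72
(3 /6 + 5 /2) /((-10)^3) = -0.00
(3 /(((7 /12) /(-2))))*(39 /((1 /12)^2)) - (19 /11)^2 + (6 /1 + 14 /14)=-48923190 /847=-57760.55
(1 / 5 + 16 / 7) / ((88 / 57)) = 4959 / 3080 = 1.61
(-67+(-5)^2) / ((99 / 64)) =-896 / 33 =-27.15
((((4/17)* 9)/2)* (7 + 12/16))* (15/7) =4185/238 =17.58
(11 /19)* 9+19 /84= 8677 /1596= 5.44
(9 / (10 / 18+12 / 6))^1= 81 / 23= 3.52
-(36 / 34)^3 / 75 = -1944 / 122825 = -0.02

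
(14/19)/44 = 7/418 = 0.02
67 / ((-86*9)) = -67 / 774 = -0.09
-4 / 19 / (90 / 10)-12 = -2056 / 171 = -12.02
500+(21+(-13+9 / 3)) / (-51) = 25489 / 51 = 499.78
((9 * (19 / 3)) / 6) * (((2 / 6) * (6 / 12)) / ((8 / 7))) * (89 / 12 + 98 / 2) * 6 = 90041 / 192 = 468.96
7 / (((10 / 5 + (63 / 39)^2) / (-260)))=-307580 / 779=-394.84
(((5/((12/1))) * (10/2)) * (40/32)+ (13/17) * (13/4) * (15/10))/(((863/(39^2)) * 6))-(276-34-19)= -221.14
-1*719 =-719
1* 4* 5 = 20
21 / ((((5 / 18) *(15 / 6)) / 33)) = 24948 / 25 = 997.92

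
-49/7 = -7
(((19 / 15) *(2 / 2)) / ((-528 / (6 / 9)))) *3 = -19 / 3960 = -0.00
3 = 3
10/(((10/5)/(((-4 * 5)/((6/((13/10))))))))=-65/3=-21.67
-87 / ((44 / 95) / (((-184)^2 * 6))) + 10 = -419729650 / 11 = -38157240.91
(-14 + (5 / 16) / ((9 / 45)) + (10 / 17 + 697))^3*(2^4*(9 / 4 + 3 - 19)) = -355981792879013455 / 5030912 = -70758898760.11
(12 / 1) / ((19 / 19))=12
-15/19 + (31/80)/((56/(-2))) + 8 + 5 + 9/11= 13.01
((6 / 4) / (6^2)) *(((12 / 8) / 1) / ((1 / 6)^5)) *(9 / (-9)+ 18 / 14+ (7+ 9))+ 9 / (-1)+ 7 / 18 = 996187 / 126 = 7906.25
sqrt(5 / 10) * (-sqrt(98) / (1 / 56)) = -392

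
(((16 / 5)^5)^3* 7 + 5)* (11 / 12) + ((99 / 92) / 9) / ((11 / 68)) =2041824029489048260121 / 8422851562500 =242414818.11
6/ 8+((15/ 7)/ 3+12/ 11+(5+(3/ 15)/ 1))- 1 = 10403/ 1540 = 6.76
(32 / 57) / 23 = 32 / 1311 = 0.02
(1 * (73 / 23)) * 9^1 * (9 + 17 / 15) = 33288 / 115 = 289.46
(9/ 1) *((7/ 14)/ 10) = 9/ 20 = 0.45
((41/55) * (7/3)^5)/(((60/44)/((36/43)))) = 2756348/87075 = 31.65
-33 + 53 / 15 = -442 / 15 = -29.47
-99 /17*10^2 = -9900 /17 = -582.35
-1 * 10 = -10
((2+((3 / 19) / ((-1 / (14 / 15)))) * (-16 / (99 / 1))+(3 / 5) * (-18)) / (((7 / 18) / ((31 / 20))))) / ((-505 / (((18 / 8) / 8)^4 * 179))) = 150251643603 / 1936759193600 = 0.08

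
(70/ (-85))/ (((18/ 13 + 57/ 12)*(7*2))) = -52/ 5423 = -0.01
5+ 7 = 12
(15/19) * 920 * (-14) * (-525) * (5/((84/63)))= 380362500/19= 20019078.95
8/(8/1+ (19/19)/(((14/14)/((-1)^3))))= 8/7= 1.14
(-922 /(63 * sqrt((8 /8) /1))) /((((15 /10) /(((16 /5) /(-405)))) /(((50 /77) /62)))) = 29504 /36542583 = 0.00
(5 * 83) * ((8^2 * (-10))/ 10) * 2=-53120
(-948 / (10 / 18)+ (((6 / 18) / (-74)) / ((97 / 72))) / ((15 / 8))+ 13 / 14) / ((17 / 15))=-1285398105 / 854182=-1504.83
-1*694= -694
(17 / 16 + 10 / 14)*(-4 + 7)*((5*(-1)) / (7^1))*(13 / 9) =-12935 / 2352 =-5.50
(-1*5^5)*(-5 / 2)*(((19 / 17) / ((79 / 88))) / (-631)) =-15.41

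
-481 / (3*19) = -8.44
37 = 37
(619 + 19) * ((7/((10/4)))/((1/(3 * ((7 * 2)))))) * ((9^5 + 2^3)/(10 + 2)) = 369247986.80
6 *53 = 318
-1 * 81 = -81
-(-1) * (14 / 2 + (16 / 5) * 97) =1587 / 5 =317.40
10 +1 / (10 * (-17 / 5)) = 339 / 34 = 9.97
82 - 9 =73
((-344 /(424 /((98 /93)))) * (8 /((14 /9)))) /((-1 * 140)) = 258 /8215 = 0.03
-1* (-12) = 12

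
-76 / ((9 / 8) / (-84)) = 17024 / 3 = 5674.67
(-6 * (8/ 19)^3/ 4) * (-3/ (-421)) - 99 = -285878565/ 2887639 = -99.00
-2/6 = -1/3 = -0.33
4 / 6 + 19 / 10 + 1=107 / 30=3.57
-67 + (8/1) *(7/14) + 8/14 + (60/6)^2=263/7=37.57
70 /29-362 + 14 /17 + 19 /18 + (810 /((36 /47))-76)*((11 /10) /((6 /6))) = 64065211 /88740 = 721.94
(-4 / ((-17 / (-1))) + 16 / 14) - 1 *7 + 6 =-11 / 119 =-0.09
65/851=0.08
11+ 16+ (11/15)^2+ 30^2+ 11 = 211171/225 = 938.54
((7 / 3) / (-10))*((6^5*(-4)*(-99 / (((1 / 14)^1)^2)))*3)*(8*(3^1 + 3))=-101395058688 / 5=-20279011737.60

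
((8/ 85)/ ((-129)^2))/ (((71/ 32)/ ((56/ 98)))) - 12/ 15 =-562398212/ 702999045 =-0.80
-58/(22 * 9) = -29/99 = -0.29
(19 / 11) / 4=19 / 44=0.43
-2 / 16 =-1 / 8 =-0.12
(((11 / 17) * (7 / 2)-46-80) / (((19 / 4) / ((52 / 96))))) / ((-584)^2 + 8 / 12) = -54691 / 1321935640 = -0.00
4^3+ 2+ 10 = 76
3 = 3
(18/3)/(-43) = -0.14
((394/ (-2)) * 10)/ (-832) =985/ 416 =2.37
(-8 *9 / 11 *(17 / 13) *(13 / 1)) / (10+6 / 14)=-8568 / 803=-10.67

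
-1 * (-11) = 11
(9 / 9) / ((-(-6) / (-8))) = -1.33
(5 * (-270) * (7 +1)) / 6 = -1800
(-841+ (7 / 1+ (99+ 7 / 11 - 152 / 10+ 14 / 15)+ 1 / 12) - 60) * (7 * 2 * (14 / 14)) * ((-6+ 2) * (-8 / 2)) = -29883896 / 165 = -181114.52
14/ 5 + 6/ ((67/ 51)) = 2468/ 335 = 7.37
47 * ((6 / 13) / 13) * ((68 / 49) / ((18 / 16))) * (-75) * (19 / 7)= -24289600 / 57967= -419.02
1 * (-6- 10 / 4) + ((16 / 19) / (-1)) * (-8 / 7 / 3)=-8.18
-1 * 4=-4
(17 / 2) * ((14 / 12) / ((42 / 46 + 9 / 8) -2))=782 / 3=260.67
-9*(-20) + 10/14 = 1265/7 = 180.71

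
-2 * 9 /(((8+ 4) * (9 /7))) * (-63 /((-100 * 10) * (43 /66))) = -4851 /43000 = -0.11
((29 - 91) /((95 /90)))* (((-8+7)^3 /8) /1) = 279 /38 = 7.34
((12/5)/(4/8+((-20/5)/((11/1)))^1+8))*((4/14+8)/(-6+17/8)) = -122496/194215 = -0.63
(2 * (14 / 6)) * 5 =23.33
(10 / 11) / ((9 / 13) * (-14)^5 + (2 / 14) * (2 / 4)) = -1820 / 745423921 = -0.00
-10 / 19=-0.53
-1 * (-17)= 17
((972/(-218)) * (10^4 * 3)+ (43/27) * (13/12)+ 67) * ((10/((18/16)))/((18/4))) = -188859715880/715149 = -264084.43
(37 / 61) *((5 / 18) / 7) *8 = 0.19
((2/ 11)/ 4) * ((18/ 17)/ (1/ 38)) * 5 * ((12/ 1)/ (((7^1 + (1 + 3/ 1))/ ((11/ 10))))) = 2052/ 187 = 10.97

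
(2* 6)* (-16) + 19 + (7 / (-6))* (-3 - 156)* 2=198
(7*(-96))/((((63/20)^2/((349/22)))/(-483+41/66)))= 35555561600/68607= 518249.76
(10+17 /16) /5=177 /80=2.21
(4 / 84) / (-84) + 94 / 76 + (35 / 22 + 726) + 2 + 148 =878.83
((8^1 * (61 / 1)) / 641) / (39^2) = 488 / 974961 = 0.00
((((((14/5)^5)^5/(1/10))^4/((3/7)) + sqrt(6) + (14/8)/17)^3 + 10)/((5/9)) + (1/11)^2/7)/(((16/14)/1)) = 2809443591482589035725764000000000000000000000000000000000000000000000000000000000000000000000000000000000000000000000000000000000000000000000000000.00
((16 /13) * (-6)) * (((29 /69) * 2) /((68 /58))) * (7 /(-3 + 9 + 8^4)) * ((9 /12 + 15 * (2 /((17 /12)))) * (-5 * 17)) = 16.84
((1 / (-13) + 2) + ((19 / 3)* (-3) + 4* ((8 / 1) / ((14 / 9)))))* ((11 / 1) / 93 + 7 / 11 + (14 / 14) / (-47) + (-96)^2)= 46973874242 / 1458457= 32207.93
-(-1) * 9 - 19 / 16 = 125 / 16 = 7.81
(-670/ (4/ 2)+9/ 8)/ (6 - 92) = 2671/ 688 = 3.88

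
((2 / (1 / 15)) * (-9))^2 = 72900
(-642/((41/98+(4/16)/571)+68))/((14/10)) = -51321480/7657159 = -6.70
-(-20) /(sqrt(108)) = 10* sqrt(3) /9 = 1.92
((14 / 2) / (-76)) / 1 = -0.09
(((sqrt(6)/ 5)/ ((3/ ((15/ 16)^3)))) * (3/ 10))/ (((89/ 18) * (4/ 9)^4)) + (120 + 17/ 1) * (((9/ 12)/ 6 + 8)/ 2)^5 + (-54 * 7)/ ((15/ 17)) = 7971615 * sqrt(6)/ 93323264 + 792553028333/ 5242880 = 151167.70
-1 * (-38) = 38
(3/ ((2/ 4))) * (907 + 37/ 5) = 27432/ 5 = 5486.40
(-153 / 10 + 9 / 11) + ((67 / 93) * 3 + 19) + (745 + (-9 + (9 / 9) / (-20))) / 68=8116851 / 463760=17.50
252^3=16003008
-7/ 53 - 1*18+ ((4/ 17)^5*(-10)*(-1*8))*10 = -1321064977/ 75252421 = -17.56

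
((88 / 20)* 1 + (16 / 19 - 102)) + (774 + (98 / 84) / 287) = 15827243 / 23370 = 677.25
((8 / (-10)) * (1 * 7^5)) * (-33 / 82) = 1109262 / 205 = 5411.03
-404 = -404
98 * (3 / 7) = 42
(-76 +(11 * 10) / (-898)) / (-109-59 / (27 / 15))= 307611 / 572924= 0.54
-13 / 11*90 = -1170 / 11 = -106.36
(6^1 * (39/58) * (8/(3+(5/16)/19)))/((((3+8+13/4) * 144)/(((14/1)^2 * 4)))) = 46592/11397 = 4.09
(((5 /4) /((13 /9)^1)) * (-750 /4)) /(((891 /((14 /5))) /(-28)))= 6125 /429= 14.28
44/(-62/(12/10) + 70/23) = -276/305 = -0.90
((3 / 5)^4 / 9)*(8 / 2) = 36 / 625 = 0.06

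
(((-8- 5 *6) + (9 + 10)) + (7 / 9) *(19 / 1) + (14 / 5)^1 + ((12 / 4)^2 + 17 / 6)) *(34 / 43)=15929 / 1935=8.23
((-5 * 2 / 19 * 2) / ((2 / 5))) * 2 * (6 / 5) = -120 / 19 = -6.32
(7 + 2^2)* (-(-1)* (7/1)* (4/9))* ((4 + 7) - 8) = 308/3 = 102.67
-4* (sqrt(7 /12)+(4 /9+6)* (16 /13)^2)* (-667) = 1334* sqrt(21) /3+39614464 /1521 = 28082.73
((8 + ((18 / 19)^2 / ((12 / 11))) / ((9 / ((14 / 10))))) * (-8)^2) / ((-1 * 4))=-234736 / 1805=-130.05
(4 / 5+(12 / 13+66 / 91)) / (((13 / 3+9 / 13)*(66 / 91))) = 7241 / 10780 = 0.67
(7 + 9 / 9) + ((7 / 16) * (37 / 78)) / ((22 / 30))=37903 / 4576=8.28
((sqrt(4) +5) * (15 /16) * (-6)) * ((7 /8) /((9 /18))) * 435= -959175 /32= -29974.22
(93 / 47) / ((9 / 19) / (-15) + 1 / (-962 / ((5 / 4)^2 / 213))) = -28965512160 / 462379561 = -62.64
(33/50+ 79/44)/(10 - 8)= 2701/2200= 1.23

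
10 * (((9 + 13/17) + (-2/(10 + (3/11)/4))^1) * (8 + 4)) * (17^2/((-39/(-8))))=391908480/5759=68051.48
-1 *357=-357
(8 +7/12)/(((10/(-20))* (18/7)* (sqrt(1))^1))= -721/108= -6.68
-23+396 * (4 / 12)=109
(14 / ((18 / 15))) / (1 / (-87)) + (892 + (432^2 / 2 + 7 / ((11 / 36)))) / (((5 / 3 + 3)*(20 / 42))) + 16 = 2277171 / 55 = 41403.11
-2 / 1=-2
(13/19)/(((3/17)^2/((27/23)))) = 11271/437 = 25.79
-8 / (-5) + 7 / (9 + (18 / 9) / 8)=436 / 185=2.36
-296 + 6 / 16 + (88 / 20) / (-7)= -82951 / 280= -296.25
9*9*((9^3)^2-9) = 43045992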